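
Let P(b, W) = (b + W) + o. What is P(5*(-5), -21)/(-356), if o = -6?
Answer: 13/89 ≈ 0.14607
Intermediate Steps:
P(b, W) = -6 + W + b (P(b, W) = (b + W) - 6 = (W + b) - 6 = -6 + W + b)
P(5*(-5), -21)/(-356) = (-6 - 21 + 5*(-5))/(-356) = (-6 - 21 - 25)*(-1/356) = -52*(-1/356) = 13/89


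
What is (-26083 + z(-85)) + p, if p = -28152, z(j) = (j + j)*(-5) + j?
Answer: -53470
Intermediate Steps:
z(j) = -9*j (z(j) = (2*j)*(-5) + j = -10*j + j = -9*j)
(-26083 + z(-85)) + p = (-26083 - 9*(-85)) - 28152 = (-26083 + 765) - 28152 = -25318 - 28152 = -53470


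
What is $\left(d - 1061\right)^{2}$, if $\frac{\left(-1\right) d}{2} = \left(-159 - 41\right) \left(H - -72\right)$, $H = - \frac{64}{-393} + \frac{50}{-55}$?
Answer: $\frac{14071961088338209}{18688329} \approx 7.5298 \cdot 10^{8}$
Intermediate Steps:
$H = - \frac{3226}{4323}$ ($H = \left(-64\right) \left(- \frac{1}{393}\right) + 50 \left(- \frac{1}{55}\right) = \frac{64}{393} - \frac{10}{11} = - \frac{3226}{4323} \approx -0.74624$)
$d = \frac{123212000}{4323}$ ($d = - 2 \left(-159 - 41\right) \left(- \frac{3226}{4323} - -72\right) = - 2 \left(- 200 \left(- \frac{3226}{4323} + 72\right)\right) = - 2 \left(\left(-200\right) \frac{308030}{4323}\right) = \left(-2\right) \left(- \frac{61606000}{4323}\right) = \frac{123212000}{4323} \approx 28502.0$)
$\left(d - 1061\right)^{2} = \left(\frac{123212000}{4323} - 1061\right)^{2} = \left(\frac{118625297}{4323}\right)^{2} = \frac{14071961088338209}{18688329}$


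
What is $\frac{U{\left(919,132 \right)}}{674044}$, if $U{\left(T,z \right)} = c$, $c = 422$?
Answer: $\frac{211}{337022} \approx 0.00062607$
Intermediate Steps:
$U{\left(T,z \right)} = 422$
$\frac{U{\left(919,132 \right)}}{674044} = \frac{422}{674044} = 422 \cdot \frac{1}{674044} = \frac{211}{337022}$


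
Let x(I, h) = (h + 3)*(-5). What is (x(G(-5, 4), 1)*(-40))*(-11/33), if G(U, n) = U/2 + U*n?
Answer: -800/3 ≈ -266.67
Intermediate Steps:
G(U, n) = U/2 + U*n
x(I, h) = -15 - 5*h (x(I, h) = (3 + h)*(-5) = -15 - 5*h)
(x(G(-5, 4), 1)*(-40))*(-11/33) = ((-15 - 5*1)*(-40))*(-11/33) = ((-15 - 5)*(-40))*(-11*1/33) = -20*(-40)*(-1/3) = 800*(-1/3) = -800/3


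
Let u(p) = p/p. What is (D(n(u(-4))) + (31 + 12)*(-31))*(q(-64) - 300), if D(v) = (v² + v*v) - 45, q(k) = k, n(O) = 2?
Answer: 498680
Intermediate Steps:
u(p) = 1
D(v) = -45 + 2*v² (D(v) = (v² + v²) - 45 = 2*v² - 45 = -45 + 2*v²)
(D(n(u(-4))) + (31 + 12)*(-31))*(q(-64) - 300) = ((-45 + 2*2²) + (31 + 12)*(-31))*(-64 - 300) = ((-45 + 2*4) + 43*(-31))*(-364) = ((-45 + 8) - 1333)*(-364) = (-37 - 1333)*(-364) = -1370*(-364) = 498680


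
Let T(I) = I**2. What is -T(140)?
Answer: -19600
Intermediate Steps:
-T(140) = -1*140**2 = -1*19600 = -19600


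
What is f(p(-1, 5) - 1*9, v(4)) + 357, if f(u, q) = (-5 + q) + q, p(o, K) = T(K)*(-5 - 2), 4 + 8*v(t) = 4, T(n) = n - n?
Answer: 352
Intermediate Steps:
T(n) = 0
v(t) = 0 (v(t) = -½ + (⅛)*4 = -½ + ½ = 0)
p(o, K) = 0 (p(o, K) = 0*(-5 - 2) = 0*(-7) = 0)
f(u, q) = -5 + 2*q
f(p(-1, 5) - 1*9, v(4)) + 357 = (-5 + 2*0) + 357 = (-5 + 0) + 357 = -5 + 357 = 352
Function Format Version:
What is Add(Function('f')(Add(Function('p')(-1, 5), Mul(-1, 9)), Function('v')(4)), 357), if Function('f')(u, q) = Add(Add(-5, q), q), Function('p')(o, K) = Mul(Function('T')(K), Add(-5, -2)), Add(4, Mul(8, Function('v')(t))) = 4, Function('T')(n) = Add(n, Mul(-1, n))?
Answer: 352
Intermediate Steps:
Function('T')(n) = 0
Function('v')(t) = 0 (Function('v')(t) = Add(Rational(-1, 2), Mul(Rational(1, 8), 4)) = Add(Rational(-1, 2), Rational(1, 2)) = 0)
Function('p')(o, K) = 0 (Function('p')(o, K) = Mul(0, Add(-5, -2)) = Mul(0, -7) = 0)
Function('f')(u, q) = Add(-5, Mul(2, q))
Add(Function('f')(Add(Function('p')(-1, 5), Mul(-1, 9)), Function('v')(4)), 357) = Add(Add(-5, Mul(2, 0)), 357) = Add(Add(-5, 0), 357) = Add(-5, 357) = 352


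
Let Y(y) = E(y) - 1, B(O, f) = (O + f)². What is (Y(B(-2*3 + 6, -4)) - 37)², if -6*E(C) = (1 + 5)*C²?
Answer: 86436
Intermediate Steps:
E(C) = -C² (E(C) = -(1 + 5)*C²/6 = -C²)
Y(y) = -1 - y² (Y(y) = -y² - 1 = -1 - y²)
(Y(B(-2*3 + 6, -4)) - 37)² = ((-1 - (((-2*3 + 6) - 4)²)²) - 37)² = ((-1 - (((-6 + 6) - 4)²)²) - 37)² = ((-1 - ((0 - 4)²)²) - 37)² = ((-1 - ((-4)²)²) - 37)² = ((-1 - 1*16²) - 37)² = ((-1 - 1*256) - 37)² = ((-1 - 256) - 37)² = (-257 - 37)² = (-294)² = 86436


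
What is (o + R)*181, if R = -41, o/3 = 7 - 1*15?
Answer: -11765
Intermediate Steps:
o = -24 (o = 3*(7 - 1*15) = 3*(7 - 15) = 3*(-8) = -24)
(o + R)*181 = (-24 - 41)*181 = -65*181 = -11765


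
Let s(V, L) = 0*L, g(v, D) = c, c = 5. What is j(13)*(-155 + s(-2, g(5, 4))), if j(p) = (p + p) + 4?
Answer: -4650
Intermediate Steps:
g(v, D) = 5
s(V, L) = 0
j(p) = 4 + 2*p (j(p) = 2*p + 4 = 4 + 2*p)
j(13)*(-155 + s(-2, g(5, 4))) = (4 + 2*13)*(-155 + 0) = (4 + 26)*(-155) = 30*(-155) = -4650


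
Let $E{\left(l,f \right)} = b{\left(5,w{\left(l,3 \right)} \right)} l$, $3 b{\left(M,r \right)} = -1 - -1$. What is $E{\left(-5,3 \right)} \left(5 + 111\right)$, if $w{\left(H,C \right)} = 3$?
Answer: $0$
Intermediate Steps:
$b{\left(M,r \right)} = 0$ ($b{\left(M,r \right)} = \frac{-1 - -1}{3} = \frac{-1 + 1}{3} = \frac{1}{3} \cdot 0 = 0$)
$E{\left(l,f \right)} = 0$ ($E{\left(l,f \right)} = 0 l = 0$)
$E{\left(-5,3 \right)} \left(5 + 111\right) = 0 \left(5 + 111\right) = 0 \cdot 116 = 0$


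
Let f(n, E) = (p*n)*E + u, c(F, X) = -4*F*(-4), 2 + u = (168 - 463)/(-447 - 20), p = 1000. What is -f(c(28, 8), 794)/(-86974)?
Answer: 166117503361/40616858 ≈ 4089.9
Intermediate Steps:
u = -639/467 (u = -2 + (168 - 463)/(-447 - 20) = -2 - 295/(-467) = -2 - 295*(-1/467) = -2 + 295/467 = -639/467 ≈ -1.3683)
c(F, X) = 16*F
f(n, E) = -639/467 + 1000*E*n (f(n, E) = (1000*n)*E - 639/467 = 1000*E*n - 639/467 = -639/467 + 1000*E*n)
-f(c(28, 8), 794)/(-86974) = -(-639/467 + 1000*794*(16*28))/(-86974) = -(-639/467 + 1000*794*448)*(-1/86974) = -(-639/467 + 355712000)*(-1/86974) = -1*166117503361/467*(-1/86974) = -166117503361/467*(-1/86974) = 166117503361/40616858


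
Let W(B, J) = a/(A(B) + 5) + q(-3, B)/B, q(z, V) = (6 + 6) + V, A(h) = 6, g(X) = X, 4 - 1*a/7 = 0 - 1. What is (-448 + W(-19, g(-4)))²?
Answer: 8628552100/43681 ≈ 1.9754e+5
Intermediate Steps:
a = 35 (a = 28 - 7*(0 - 1) = 28 - 7*(-1) = 28 + 7 = 35)
q(z, V) = 12 + V
W(B, J) = 35/11 + (12 + B)/B (W(B, J) = 35/(6 + 5) + (12 + B)/B = 35/11 + (12 + B)/B)
(-448 + W(-19, g(-4)))² = (-448 + (46/11 + 12/(-19)))² = (-448 + (46/11 + 12*(-1/19)))² = (-448 + (46/11 - 12/19))² = (-448 + 742/209)² = (-92890/209)² = 8628552100/43681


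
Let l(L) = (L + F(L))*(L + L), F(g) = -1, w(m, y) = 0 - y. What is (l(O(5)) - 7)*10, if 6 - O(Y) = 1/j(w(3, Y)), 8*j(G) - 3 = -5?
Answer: 1730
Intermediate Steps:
w(m, y) = -y
j(G) = -¼ (j(G) = 3/8 + (⅛)*(-5) = 3/8 - 5/8 = -¼)
O(Y) = 10 (O(Y) = 6 - 1/(-¼) = 6 - 1*(-4) = 6 + 4 = 10)
l(L) = 2*L*(-1 + L) (l(L) = (L - 1)*(L + L) = (-1 + L)*(2*L) = 2*L*(-1 + L))
(l(O(5)) - 7)*10 = (2*10*(-1 + 10) - 7)*10 = (2*10*9 - 7)*10 = (180 - 7)*10 = 173*10 = 1730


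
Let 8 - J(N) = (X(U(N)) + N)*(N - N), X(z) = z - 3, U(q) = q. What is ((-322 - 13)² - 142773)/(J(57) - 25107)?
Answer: 30548/25099 ≈ 1.2171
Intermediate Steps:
X(z) = -3 + z
J(N) = 8 (J(N) = 8 - ((-3 + N) + N)*(N - N) = 8 - (-3 + 2*N)*0 = 8 - 1*0 = 8 + 0 = 8)
((-322 - 13)² - 142773)/(J(57) - 25107) = ((-322 - 13)² - 142773)/(8 - 25107) = ((-335)² - 142773)/(-25099) = (112225 - 142773)*(-1/25099) = -30548*(-1/25099) = 30548/25099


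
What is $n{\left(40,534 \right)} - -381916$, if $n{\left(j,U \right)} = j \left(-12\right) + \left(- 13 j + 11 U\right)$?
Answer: $386790$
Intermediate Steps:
$n{\left(j,U \right)} = - 25 j + 11 U$ ($n{\left(j,U \right)} = - 12 j + \left(- 13 j + 11 U\right) = - 25 j + 11 U$)
$n{\left(40,534 \right)} - -381916 = \left(\left(-25\right) 40 + 11 \cdot 534\right) - -381916 = \left(-1000 + 5874\right) + 381916 = 4874 + 381916 = 386790$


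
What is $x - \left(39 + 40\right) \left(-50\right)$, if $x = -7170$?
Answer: $-3220$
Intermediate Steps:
$x - \left(39 + 40\right) \left(-50\right) = -7170 - \left(39 + 40\right) \left(-50\right) = -7170 - 79 \left(-50\right) = -7170 - -3950 = -7170 + 3950 = -3220$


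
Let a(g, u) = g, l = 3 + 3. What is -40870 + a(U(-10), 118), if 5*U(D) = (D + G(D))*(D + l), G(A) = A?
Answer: -40854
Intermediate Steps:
l = 6
U(D) = 2*D*(6 + D)/5 (U(D) = ((D + D)*(D + 6))/5 = ((2*D)*(6 + D))/5 = (2*D*(6 + D))/5 = 2*D*(6 + D)/5)
-40870 + a(U(-10), 118) = -40870 + (⅖)*(-10)*(6 - 10) = -40870 + (⅖)*(-10)*(-4) = -40870 + 16 = -40854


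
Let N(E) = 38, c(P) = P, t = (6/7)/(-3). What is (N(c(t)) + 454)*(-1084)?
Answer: -533328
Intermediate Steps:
t = -2/7 (t = (6*(⅐))*(-⅓) = (6/7)*(-⅓) = -2/7 ≈ -0.28571)
(N(c(t)) + 454)*(-1084) = (38 + 454)*(-1084) = 492*(-1084) = -533328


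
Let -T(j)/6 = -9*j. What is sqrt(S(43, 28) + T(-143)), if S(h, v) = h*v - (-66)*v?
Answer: I*sqrt(4670) ≈ 68.337*I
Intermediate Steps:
T(j) = 54*j (T(j) = -(-54)*j = 54*j)
S(h, v) = 66*v + h*v (S(h, v) = h*v + 66*v = 66*v + h*v)
sqrt(S(43, 28) + T(-143)) = sqrt(28*(66 + 43) + 54*(-143)) = sqrt(28*109 - 7722) = sqrt(3052 - 7722) = sqrt(-4670) = I*sqrt(4670)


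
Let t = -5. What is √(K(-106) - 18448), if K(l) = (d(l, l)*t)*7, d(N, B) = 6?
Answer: I*√18658 ≈ 136.59*I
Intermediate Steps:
K(l) = -210 (K(l) = (6*(-5))*7 = -30*7 = -210)
√(K(-106) - 18448) = √(-210 - 18448) = √(-18658) = I*√18658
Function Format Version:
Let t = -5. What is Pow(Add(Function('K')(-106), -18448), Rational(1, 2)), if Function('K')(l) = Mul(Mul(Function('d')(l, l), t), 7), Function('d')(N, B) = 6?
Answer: Mul(I, Pow(18658, Rational(1, 2))) ≈ Mul(136.59, I)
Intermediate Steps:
Function('K')(l) = -210 (Function('K')(l) = Mul(Mul(6, -5), 7) = Mul(-30, 7) = -210)
Pow(Add(Function('K')(-106), -18448), Rational(1, 2)) = Pow(Add(-210, -18448), Rational(1, 2)) = Pow(-18658, Rational(1, 2)) = Mul(I, Pow(18658, Rational(1, 2)))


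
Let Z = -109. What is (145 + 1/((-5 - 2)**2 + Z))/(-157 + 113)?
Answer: -8699/2640 ≈ -3.2951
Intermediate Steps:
(145 + 1/((-5 - 2)**2 + Z))/(-157 + 113) = (145 + 1/((-5 - 2)**2 - 109))/(-157 + 113) = (145 + 1/((-7)**2 - 109))/(-44) = -(145 + 1/(49 - 109))/44 = -(145 + 1/(-60))/44 = -(145 - 1/60)/44 = -1/44*8699/60 = -8699/2640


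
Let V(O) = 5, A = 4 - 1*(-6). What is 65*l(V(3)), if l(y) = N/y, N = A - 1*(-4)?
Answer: 182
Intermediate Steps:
A = 10 (A = 4 + 6 = 10)
N = 14 (N = 10 - 1*(-4) = 10 + 4 = 14)
l(y) = 14/y
65*l(V(3)) = 65*(14/5) = 182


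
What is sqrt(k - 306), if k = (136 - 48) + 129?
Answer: I*sqrt(89) ≈ 9.434*I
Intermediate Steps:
k = 217 (k = 88 + 129 = 217)
sqrt(k - 306) = sqrt(217 - 306) = sqrt(-89) = I*sqrt(89)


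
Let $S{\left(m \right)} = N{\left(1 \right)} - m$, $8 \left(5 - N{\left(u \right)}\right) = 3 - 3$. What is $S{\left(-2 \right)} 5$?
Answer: $35$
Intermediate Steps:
$N{\left(u \right)} = 5$ ($N{\left(u \right)} = 5 - \frac{3 - 3}{8} = 5 - 0 = 5 + 0 = 5$)
$S{\left(m \right)} = 5 - m$
$S{\left(-2 \right)} 5 = \left(5 - -2\right) 5 = \left(5 + 2\right) 5 = 7 \cdot 5 = 35$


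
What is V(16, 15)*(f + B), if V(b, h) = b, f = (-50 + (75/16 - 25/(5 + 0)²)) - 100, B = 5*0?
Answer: -2341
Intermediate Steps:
B = 0
f = -2341/16 (f = (-50 + (75*(1/16) - 25/(5²))) - 100 = (-50 + (75/16 - 25/25)) - 100 = (-50 + (75/16 - 25*1/25)) - 100 = (-50 + (75/16 - 1)) - 100 = (-50 + 59/16) - 100 = -741/16 - 100 = -2341/16 ≈ -146.31)
V(16, 15)*(f + B) = 16*(-2341/16 + 0) = 16*(-2341/16) = -2341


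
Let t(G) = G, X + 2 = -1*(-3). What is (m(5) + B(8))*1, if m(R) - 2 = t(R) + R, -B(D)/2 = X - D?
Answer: 26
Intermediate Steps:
X = 1 (X = -2 - 1*(-3) = -2 + 3 = 1)
B(D) = -2 + 2*D (B(D) = -2*(1 - D) = -2 + 2*D)
m(R) = 2 + 2*R (m(R) = 2 + (R + R) = 2 + 2*R)
(m(5) + B(8))*1 = ((2 + 2*5) + (-2 + 2*8))*1 = ((2 + 10) + (-2 + 16))*1 = (12 + 14)*1 = 26*1 = 26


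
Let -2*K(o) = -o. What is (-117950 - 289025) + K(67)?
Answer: -813883/2 ≈ -4.0694e+5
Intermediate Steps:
K(o) = o/2 (K(o) = -(-1)*o/2 = o/2)
(-117950 - 289025) + K(67) = (-117950 - 289025) + (½)*67 = -406975 + 67/2 = -813883/2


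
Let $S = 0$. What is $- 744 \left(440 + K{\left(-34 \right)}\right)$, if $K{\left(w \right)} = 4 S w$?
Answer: $-327360$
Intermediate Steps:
$K{\left(w \right)} = 0$ ($K{\left(w \right)} = 4 \cdot 0 w = 0 w = 0$)
$- 744 \left(440 + K{\left(-34 \right)}\right) = - 744 \left(440 + 0\right) = \left(-744\right) 440 = -327360$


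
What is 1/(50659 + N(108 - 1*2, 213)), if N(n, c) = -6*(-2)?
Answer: 1/50671 ≈ 1.9735e-5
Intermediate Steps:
N(n, c) = 12
1/(50659 + N(108 - 1*2, 213)) = 1/(50659 + 12) = 1/50671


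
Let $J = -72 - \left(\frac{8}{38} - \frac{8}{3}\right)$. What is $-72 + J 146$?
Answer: $- \frac{582848}{57} \approx -10225.0$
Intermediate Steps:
$J = - \frac{3964}{57}$ ($J = -72 - \left(8 \cdot \frac{1}{38} - \frac{8}{3}\right) = -72 - \left(\frac{4}{19} - \frac{8}{3}\right) = -72 - - \frac{140}{57} = -72 + \frac{140}{57} = - \frac{3964}{57} \approx -69.544$)
$-72 + J 146 = -72 - \frac{578744}{57} = - \frac{582848}{57}$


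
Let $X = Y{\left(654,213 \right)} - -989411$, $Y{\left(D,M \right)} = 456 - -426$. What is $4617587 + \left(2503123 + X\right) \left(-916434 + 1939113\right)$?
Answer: $3572647799051$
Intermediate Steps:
$Y{\left(D,M \right)} = 882$ ($Y{\left(D,M \right)} = 456 + 426 = 882$)
$X = 990293$ ($X = 882 - -989411 = 882 + 989411 = 990293$)
$4617587 + \left(2503123 + X\right) \left(-916434 + 1939113\right) = 4617587 + \left(2503123 + 990293\right) \left(-916434 + 1939113\right) = 4617587 + 3493416 \cdot 1022679 = 4617587 + 3572643181464 = 3572647799051$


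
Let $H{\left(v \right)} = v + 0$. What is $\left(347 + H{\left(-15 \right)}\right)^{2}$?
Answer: $110224$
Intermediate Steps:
$H{\left(v \right)} = v$
$\left(347 + H{\left(-15 \right)}\right)^{2} = \left(347 - 15\right)^{2} = 332^{2} = 110224$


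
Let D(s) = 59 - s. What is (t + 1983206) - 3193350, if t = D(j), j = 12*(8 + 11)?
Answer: -1210313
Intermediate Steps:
j = 228 (j = 12*19 = 228)
t = -169 (t = 59 - 1*228 = 59 - 228 = -169)
(t + 1983206) - 3193350 = (-169 + 1983206) - 3193350 = 1983037 - 3193350 = -1210313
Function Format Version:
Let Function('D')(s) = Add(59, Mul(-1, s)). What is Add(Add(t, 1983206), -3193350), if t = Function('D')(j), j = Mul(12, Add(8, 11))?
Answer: -1210313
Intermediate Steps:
j = 228 (j = Mul(12, 19) = 228)
t = -169 (t = Add(59, Mul(-1, 228)) = Add(59, -228) = -169)
Add(Add(t, 1983206), -3193350) = Add(Add(-169, 1983206), -3193350) = Add(1983037, -3193350) = -1210313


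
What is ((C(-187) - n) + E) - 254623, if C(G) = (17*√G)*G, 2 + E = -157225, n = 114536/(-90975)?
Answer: -37467939214/90975 - 3179*I*√187 ≈ -4.1185e+5 - 43472.0*I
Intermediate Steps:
n = -114536/90975 (n = 114536*(-1/90975) = -114536/90975 ≈ -1.2590)
E = -157227 (E = -2 - 157225 = -157227)
C(G) = 17*G^(3/2)
((C(-187) - n) + E) - 254623 = ((17*(-187)^(3/2) - 1*(-114536/90975)) - 157227) - 254623 = ((17*(-187*I*√187) + 114536/90975) - 157227) - 254623 = ((-3179*I*√187 + 114536/90975) - 157227) - 254623 = ((114536/90975 - 3179*I*√187) - 157227) - 254623 = (-14303611789/90975 - 3179*I*√187) - 254623 = -37467939214/90975 - 3179*I*√187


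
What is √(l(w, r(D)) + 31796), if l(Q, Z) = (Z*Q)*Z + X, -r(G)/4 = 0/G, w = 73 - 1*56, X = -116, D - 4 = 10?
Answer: 24*√55 ≈ 177.99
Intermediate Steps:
D = 14 (D = 4 + 10 = 14)
w = 17 (w = 73 - 56 = 17)
r(G) = 0 (r(G) = -0/G = -4*0 = 0)
l(Q, Z) = -116 + Q*Z² (l(Q, Z) = (Z*Q)*Z - 116 = (Q*Z)*Z - 116 = Q*Z² - 116 = -116 + Q*Z²)
√(l(w, r(D)) + 31796) = √((-116 + 17*0²) + 31796) = √((-116 + 17*0) + 31796) = √((-116 + 0) + 31796) = √(-116 + 31796) = √31680 = 24*√55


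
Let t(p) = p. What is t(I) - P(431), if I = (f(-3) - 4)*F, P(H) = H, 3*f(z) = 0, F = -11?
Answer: -387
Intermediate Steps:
f(z) = 0 (f(z) = (⅓)*0 = 0)
I = 44 (I = (0 - 4)*(-11) = -4*(-11) = 44)
t(I) - P(431) = 44 - 1*431 = 44 - 431 = -387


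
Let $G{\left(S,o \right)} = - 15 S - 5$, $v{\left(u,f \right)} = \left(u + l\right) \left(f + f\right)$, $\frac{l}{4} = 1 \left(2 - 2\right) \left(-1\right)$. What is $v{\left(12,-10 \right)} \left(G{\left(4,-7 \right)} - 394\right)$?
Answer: $110160$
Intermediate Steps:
$l = 0$ ($l = 4 \cdot 1 \left(2 - 2\right) \left(-1\right) = 4 \cdot 1 \cdot 0 \left(-1\right) = 4 \cdot 0 \left(-1\right) = 4 \cdot 0 = 0$)
$v{\left(u,f \right)} = 2 f u$ ($v{\left(u,f \right)} = \left(u + 0\right) \left(f + f\right) = u 2 f = 2 f u$)
$G{\left(S,o \right)} = -5 - 15 S$
$v{\left(12,-10 \right)} \left(G{\left(4,-7 \right)} - 394\right) = 2 \left(-10\right) 12 \left(\left(-5 - 60\right) - 394\right) = - 240 \left(\left(-5 - 60\right) - 394\right) = - 240 \left(-65 - 394\right) = \left(-240\right) \left(-459\right) = 110160$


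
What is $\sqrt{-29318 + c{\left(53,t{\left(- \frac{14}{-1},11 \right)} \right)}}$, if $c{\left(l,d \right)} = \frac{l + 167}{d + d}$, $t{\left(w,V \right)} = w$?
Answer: $\frac{i \sqrt{1436197}}{7} \approx 171.2 i$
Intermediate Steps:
$c{\left(l,d \right)} = \frac{167 + l}{2 d}$
$\sqrt{-29318 + c{\left(53,t{\left(- \frac{14}{-1},11 \right)} \right)}} = \sqrt{-29318 + \frac{167 + 53}{2 \left(- \frac{14}{-1}\right)}} = \sqrt{-29318 + \frac{1}{2} \frac{1}{\left(-14\right) \left(-1\right)} 220} = \sqrt{-29318 + \frac{1}{2} \cdot \frac{1}{14} \cdot 220} = \sqrt{-29318 + \frac{55}{7}} = \sqrt{- \frac{205171}{7}} = \frac{i \sqrt{1436197}}{7}$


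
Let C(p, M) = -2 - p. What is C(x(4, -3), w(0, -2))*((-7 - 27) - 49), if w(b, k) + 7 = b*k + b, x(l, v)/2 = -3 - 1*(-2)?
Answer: 0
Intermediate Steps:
x(l, v) = -2 (x(l, v) = 2*(-3 - 1*(-2)) = 2*(-3 + 2) = 2*(-1) = -2)
w(b, k) = -7 + b + b*k (w(b, k) = -7 + (b*k + b) = -7 + (b + b*k) = -7 + b + b*k)
C(x(4, -3), w(0, -2))*((-7 - 27) - 49) = (-2 - 1*(-2))*((-7 - 27) - 49) = (-2 + 2)*(-34 - 49) = 0*(-83) = 0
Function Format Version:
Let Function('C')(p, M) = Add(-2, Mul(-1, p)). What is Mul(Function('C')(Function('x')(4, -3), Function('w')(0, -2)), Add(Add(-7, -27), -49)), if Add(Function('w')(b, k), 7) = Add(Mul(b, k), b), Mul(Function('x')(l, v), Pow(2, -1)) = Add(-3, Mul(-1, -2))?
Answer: 0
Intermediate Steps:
Function('x')(l, v) = -2 (Function('x')(l, v) = Mul(2, Add(-3, Mul(-1, -2))) = Mul(2, Add(-3, 2)) = Mul(2, -1) = -2)
Function('w')(b, k) = Add(-7, b, Mul(b, k)) (Function('w')(b, k) = Add(-7, Add(Mul(b, k), b)) = Add(-7, Add(b, Mul(b, k))) = Add(-7, b, Mul(b, k)))
Mul(Function('C')(Function('x')(4, -3), Function('w')(0, -2)), Add(Add(-7, -27), -49)) = Mul(Add(-2, Mul(-1, -2)), Add(Add(-7, -27), -49)) = Mul(Add(-2, 2), Add(-34, -49)) = Mul(0, -83) = 0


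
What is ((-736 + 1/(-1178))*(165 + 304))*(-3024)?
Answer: 614820358152/589 ≈ 1.0438e+9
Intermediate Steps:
((-736 + 1/(-1178))*(165 + 304))*(-3024) = ((-736 - 1/1178)*469)*(-3024) = -867009/1178*469*(-3024) = -406627221/1178*(-3024) = 614820358152/589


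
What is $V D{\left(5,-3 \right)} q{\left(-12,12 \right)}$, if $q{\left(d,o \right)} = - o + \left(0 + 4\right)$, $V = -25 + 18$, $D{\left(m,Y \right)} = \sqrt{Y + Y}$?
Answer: $56 i \sqrt{6} \approx 137.17 i$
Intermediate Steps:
$D{\left(m,Y \right)} = \sqrt{2} \sqrt{Y}$ ($D{\left(m,Y \right)} = \sqrt{2 Y} = \sqrt{2} \sqrt{Y}$)
$V = -7$
$q{\left(d,o \right)} = 4 - o$ ($q{\left(d,o \right)} = - o + 4 = 4 - o$)
$V D{\left(5,-3 \right)} q{\left(-12,12 \right)} = - 7 \sqrt{2} \sqrt{-3} \left(4 - 12\right) = - 7 \sqrt{2} i \sqrt{3} \left(4 - 12\right) = - 7 i \sqrt{6} \left(-8\right) = 56 i \sqrt{6}$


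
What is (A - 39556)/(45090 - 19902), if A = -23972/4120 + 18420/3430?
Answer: -4658299193/2966222840 ≈ -1.5704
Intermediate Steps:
A = -158339/353290 (A = -23972*1/4120 + 18420*(1/3430) = -5993/1030 + 1842/343 = -158339/353290 ≈ -0.44818)
(A - 39556)/(45090 - 19902) = (-158339/353290 - 39556)/(45090 - 19902) = -13974897579/353290/25188 = -13974897579/353290*1/25188 = -4658299193/2966222840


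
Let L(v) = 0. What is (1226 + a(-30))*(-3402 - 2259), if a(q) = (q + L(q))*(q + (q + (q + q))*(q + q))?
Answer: 905046714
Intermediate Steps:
a(q) = q*(q + 6*q**2) (a(q) = (q + 0)*(q + (q + (q + q))*(q + q)) = q*(q + (q + 2*q)*(2*q)) = q*(q + (3*q)*(2*q)) = q*(q + 6*q**2))
(1226 + a(-30))*(-3402 - 2259) = (1226 + (-30)**2*(1 + 6*(-30)))*(-3402 - 2259) = (1226 + 900*(1 - 180))*(-5661) = (1226 + 900*(-179))*(-5661) = (1226 - 161100)*(-5661) = -159874*(-5661) = 905046714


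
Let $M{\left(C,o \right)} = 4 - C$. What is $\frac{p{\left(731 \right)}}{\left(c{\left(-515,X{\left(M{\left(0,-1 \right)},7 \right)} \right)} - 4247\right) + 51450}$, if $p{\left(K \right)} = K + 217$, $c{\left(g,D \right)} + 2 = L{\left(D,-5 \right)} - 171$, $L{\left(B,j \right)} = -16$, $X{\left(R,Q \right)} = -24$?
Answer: $\frac{474}{23507} \approx 0.020164$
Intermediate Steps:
$c{\left(g,D \right)} = -189$ ($c{\left(g,D \right)} = -2 - 187 = -189$)
$p{\left(K \right)} = 217 + K$
$\frac{p{\left(731 \right)}}{\left(c{\left(-515,X{\left(M{\left(0,-1 \right)},7 \right)} \right)} - 4247\right) + 51450} = \frac{217 + 731}{\left(-189 - 4247\right) + 51450} = \frac{948}{\left(-189 - 4247\right) + 51450} = \frac{948}{-4436 + 51450} = \frac{948}{47014} = 948 \cdot \frac{1}{47014} = \frac{474}{23507}$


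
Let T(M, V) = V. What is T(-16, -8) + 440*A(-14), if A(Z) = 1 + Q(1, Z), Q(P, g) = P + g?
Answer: -5288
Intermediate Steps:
A(Z) = 2 + Z (A(Z) = 1 + (1 + Z) = 2 + Z)
T(-16, -8) + 440*A(-14) = -8 + 440*(2 - 14) = -8 + 440*(-12) = -8 - 5280 = -5288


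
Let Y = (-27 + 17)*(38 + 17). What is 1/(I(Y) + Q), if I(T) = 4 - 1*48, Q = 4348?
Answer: 1/4304 ≈ 0.00023234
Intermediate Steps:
Y = -550 (Y = -10*55 = -550)
I(T) = -44 (I(T) = 4 - 48 = -44)
1/(I(Y) + Q) = 1/(-44 + 4348) = 1/4304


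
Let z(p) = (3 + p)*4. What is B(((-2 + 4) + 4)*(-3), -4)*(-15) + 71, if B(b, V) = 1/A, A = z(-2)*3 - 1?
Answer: 766/11 ≈ 69.636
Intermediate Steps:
z(p) = 12 + 4*p
A = 11 (A = (12 + 4*(-2))*3 - 1 = (12 - 8)*3 - 1 = 4*3 - 1 = 12 - 1 = 11)
B(b, V) = 1/11
B(((-2 + 4) + 4)*(-3), -4)*(-15) + 71 = (1/11)*(-15) + 71 = -15/11 + 71 = 766/11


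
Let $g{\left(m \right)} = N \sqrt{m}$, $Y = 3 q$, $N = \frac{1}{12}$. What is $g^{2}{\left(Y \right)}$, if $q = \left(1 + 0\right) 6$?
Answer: $\frac{1}{8} \approx 0.125$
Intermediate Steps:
$q = 6$ ($q = 1 \cdot 6 = 6$)
$N = \frac{1}{12} \approx 0.083333$
$Y = 18$ ($Y = 3 \cdot 6 = 18$)
$g{\left(m \right)} = \frac{\sqrt{m}}{12}$
$g^{2}{\left(Y \right)} = \left(\frac{\sqrt{18}}{12}\right)^{2} = \left(\frac{3 \sqrt{2}}{12}\right)^{2} = \left(\frac{\sqrt{2}}{4}\right)^{2} = \frac{1}{8}$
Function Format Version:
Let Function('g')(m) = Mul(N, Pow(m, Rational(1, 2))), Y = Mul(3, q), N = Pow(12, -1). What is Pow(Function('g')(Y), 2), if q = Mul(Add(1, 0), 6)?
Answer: Rational(1, 8) ≈ 0.12500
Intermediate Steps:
q = 6 (q = Mul(1, 6) = 6)
N = Rational(1, 12) ≈ 0.083333
Y = 18 (Y = Mul(3, 6) = 18)
Function('g')(m) = Mul(Rational(1, 12), Pow(m, Rational(1, 2)))
Pow(Function('g')(Y), 2) = Pow(Mul(Rational(1, 12), Pow(18, Rational(1, 2))), 2) = Pow(Mul(Rational(1, 12), Mul(3, Pow(2, Rational(1, 2)))), 2) = Pow(Mul(Rational(1, 4), Pow(2, Rational(1, 2))), 2) = Rational(1, 8)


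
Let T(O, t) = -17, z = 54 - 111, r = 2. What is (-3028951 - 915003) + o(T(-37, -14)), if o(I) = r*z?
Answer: -3944068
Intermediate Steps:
z = -57
o(I) = -114 (o(I) = 2*(-57) = -114)
(-3028951 - 915003) + o(T(-37, -14)) = (-3028951 - 915003) - 114 = -3943954 - 114 = -3944068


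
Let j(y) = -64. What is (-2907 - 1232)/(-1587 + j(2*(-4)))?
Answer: 4139/1651 ≈ 2.5070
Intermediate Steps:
(-2907 - 1232)/(-1587 + j(2*(-4))) = (-2907 - 1232)/(-1587 - 64) = -4139/(-1651) = -4139*(-1/1651) = 4139/1651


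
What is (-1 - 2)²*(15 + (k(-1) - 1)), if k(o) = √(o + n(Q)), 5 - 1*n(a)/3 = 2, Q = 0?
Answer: 126 + 18*√2 ≈ 151.46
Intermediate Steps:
n(a) = 9 (n(a) = 15 - 3*2 = 15 - 6 = 9)
k(o) = √(9 + o) (k(o) = √(o + 9) = √(9 + o))
(-1 - 2)²*(15 + (k(-1) - 1)) = (-1 - 2)²*(15 + (√(9 - 1) - 1)) = (-3)²*(15 + (√8 - 1)) = 9*(15 + (2*√2 - 1)) = 9*(15 + (-1 + 2*√2)) = 9*(14 + 2*√2) = 126 + 18*√2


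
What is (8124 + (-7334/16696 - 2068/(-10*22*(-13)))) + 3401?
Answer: 6253064789/542620 ≈ 11524.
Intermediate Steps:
(8124 + (-7334/16696 - 2068/(-10*22*(-13)))) + 3401 = (8124 + (-7334*1/16696 - 2068/((-220*(-13))))) + 3401 = (8124 + (-3667/8348 - 2068/2860)) + 3401 = (8124 + (-3667/8348 - 2068*1/2860)) + 3401 = (8124 + (-3667/8348 - 47/65)) + 3401 = (8124 - 630711/542620) + 3401 = 4407614169/542620 + 3401 = 6253064789/542620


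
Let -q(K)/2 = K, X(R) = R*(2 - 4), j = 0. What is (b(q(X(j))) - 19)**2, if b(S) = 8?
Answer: 121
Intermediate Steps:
X(R) = -2*R (X(R) = R*(-2) = -2*R)
q(K) = -2*K
(b(q(X(j))) - 19)**2 = (8 - 19)**2 = (-11)**2 = 121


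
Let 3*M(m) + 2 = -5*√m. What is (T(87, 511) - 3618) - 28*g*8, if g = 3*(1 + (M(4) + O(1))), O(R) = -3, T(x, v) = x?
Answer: 501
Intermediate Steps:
M(m) = -⅔ - 5*√m/3 (M(m) = -⅔ + (-5*√m)/3 = -⅔ - 5*√m/3)
g = -18 (g = 3*(1 + ((-⅔ - 5*√4/3) - 3)) = 3*(1 + ((-⅔ - 5/3*2) - 3)) = 3*(1 + ((-⅔ - 10/3) - 3)) = 3*(1 + (-4 - 3)) = 3*(1 - 7) = 3*(-6) = -18)
(T(87, 511) - 3618) - 28*g*8 = (87 - 3618) - 28*(-18)*8 = -3531 + 504*8 = -3531 + 4032 = 501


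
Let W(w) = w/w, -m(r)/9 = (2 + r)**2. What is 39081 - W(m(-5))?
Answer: 39080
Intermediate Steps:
m(r) = -9*(2 + r)**2
W(w) = 1
39081 - W(m(-5)) = 39081 - 1*1 = 39081 - 1 = 39080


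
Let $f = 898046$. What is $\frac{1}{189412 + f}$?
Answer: $\frac{1}{1087458} \approx 9.1958 \cdot 10^{-7}$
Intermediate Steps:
$\frac{1}{189412 + f} = \frac{1}{189412 + 898046} = \frac{1}{1087458}$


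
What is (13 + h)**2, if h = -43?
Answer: 900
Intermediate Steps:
(13 + h)**2 = (13 - 43)**2 = (-30)**2 = 900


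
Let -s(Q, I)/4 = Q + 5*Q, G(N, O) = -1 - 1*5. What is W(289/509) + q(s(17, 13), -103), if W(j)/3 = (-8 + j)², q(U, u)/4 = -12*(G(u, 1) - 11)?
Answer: 254343363/259081 ≈ 981.71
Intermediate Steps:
G(N, O) = -6 (G(N, O) = -1 - 5 = -6)
s(Q, I) = -24*Q (s(Q, I) = -4*(Q + 5*Q) = -24*Q)
q(U, u) = 816 (q(U, u) = 4*(-12*(-6 - 11)) = 4*(-12*(-17)) = 4*204 = 816)
W(j) = 3*(-8 + j)²
W(289/509) + q(s(17, 13), -103) = 3*(-8 + 289/509)² + 816 = 3*(-3783/509)² + 816 = 3*(14311089/259081) + 816 = 42933267/259081 + 816 = 254343363/259081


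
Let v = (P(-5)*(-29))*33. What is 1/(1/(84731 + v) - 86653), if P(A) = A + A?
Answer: -94301/8171464552 ≈ -1.1540e-5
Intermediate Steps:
P(A) = 2*A
v = 9570 (v = ((2*(-5))*(-29))*33 = -10*(-29)*33 = 290*33 = 9570)
1/(1/(84731 + v) - 86653) = 1/(1/(84731 + 9570) - 86653) = 1/(1/94301 - 86653) = 1/(-8171464552/94301) = -94301/8171464552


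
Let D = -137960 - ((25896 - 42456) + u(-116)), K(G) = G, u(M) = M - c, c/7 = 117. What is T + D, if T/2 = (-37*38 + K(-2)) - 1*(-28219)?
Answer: -66843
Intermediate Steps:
c = 819 (c = 7*117 = 819)
u(M) = -819 + M (u(M) = M - 1*819 = M - 819 = -819 + M)
T = 53622 (T = 2*((-37*38 - 2) - 1*(-28219)) = 2*((-1406 - 2) + 28219) = 2*(-1408 + 28219) = 2*26811 = 53622)
D = -120465 (D = -137960 - ((25896 - 42456) + (-819 - 116)) = -137960 - (-16560 - 935) = -137960 - 1*(-17495) = -137960 + 17495 = -120465)
T + D = 53622 - 120465 = -66843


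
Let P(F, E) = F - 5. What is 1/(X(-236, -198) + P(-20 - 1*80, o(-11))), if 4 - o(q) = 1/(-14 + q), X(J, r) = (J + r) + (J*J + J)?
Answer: 1/54921 ≈ 1.8208e-5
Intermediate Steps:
X(J, r) = r + J**2 + 2*J (X(J, r) = (J + r) + (J**2 + J) = (J + r) + (J + J**2) = r + J**2 + 2*J)
o(q) = 4 - 1/(-14 + q)
P(F, E) = -5 + F
1/(X(-236, -198) + P(-20 - 1*80, o(-11))) = 1/((-198 + (-236)**2 + 2*(-236)) + (-5 + (-20 - 1*80))) = 1/((-198 + 55696 - 472) + (-5 + (-20 - 80))) = 1/(55026 + (-5 - 100)) = 1/(55026 - 105) = 1/54921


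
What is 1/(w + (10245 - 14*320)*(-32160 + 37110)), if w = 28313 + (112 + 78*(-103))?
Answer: 1/28557141 ≈ 3.5018e-8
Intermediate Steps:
w = 20391 (w = 28313 + (112 - 8034) = 28313 - 7922 = 20391)
1/(w + (10245 - 14*320)*(-32160 + 37110)) = 1/(20391 + (10245 - 14*320)*(-32160 + 37110)) = 1/(20391 + (10245 - 4480)*4950) = 1/(20391 + 5765*4950) = 1/(20391 + 28536750) = 1/28557141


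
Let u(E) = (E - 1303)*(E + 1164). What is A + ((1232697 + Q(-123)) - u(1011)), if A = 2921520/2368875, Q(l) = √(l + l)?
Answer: 294972035993/157925 + I*√246 ≈ 1.8678e+6 + 15.684*I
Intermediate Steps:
Q(l) = √2*√l (Q(l) = √(2*l) = √2*√l)
u(E) = (-1303 + E)*(1164 + E)
A = 194768/157925 (A = 2921520*(1/2368875) = 194768/157925 ≈ 1.2333)
A + ((1232697 + Q(-123)) - u(1011)) = 194768/157925 + ((1232697 + √2*√(-123)) - (-1516692 + 1011² - 139*1011)) = 194768/157925 + ((1232697 + √2*(I*√123)) - (-1516692 + 1022121 - 140529)) = 194768/157925 + ((1232697 + I*√246) - 1*(-635100)) = 194768/157925 + ((1232697 + I*√246) + 635100) = 194768/157925 + (1867797 + I*√246) = 294972035993/157925 + I*√246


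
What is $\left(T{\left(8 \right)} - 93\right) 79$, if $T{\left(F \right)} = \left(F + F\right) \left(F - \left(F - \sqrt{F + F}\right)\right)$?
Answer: $-2291$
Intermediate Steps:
$T{\left(F \right)} = 2 \sqrt{2} F^{\frac{3}{2}}$ ($T{\left(F \right)} = 2 F \left(F - \left(F - \sqrt{2} \sqrt{F}\right)\right) = 2 F \left(F + \left(\sqrt{2} \sqrt{F} - F\right)\right) = 2 F \left(F + \left(- F + \sqrt{2} \sqrt{F}\right)\right) = 2 F \sqrt{2} \sqrt{F} = 2 \sqrt{2} F^{\frac{3}{2}}$)
$\left(T{\left(8 \right)} - 93\right) 79 = \left(2 \sqrt{2} \cdot 8^{\frac{3}{2}} - 93\right) 79 = \left(2 \sqrt{2} \cdot 16 \sqrt{2} - 93\right) 79 = \left(64 - 93\right) 79 = \left(-29\right) 79 = -2291$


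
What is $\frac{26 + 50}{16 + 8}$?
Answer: $\frac{19}{6} \approx 3.1667$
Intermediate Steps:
$\frac{26 + 50}{16 + 8} = \frac{76}{24} = 76 \cdot \frac{1}{24} = \frac{19}{6}$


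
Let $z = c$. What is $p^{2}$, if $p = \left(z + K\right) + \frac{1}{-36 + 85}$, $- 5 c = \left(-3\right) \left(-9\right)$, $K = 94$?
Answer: $\frac{471410944}{60025} \approx 7853.6$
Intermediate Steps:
$c = - \frac{27}{5}$ ($c = - \frac{\left(-3\right) \left(-9\right)}{5} = \left(- \frac{1}{5}\right) 27 = - \frac{27}{5} \approx -5.4$)
$z = - \frac{27}{5} \approx -5.4$
$p = \frac{21712}{245}$ ($p = \left(- \frac{27}{5} + 94\right) + \frac{1}{-36 + 85} = \frac{443}{5} + \frac{1}{49} = \frac{21712}{245} \approx 88.62$)
$p^{2} = \left(\frac{21712}{245}\right)^{2} = \frac{471410944}{60025}$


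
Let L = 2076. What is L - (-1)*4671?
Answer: 6747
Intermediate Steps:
L - (-1)*4671 = 2076 - (-1)*4671 = 2076 - 1*(-4671) = 2076 + 4671 = 6747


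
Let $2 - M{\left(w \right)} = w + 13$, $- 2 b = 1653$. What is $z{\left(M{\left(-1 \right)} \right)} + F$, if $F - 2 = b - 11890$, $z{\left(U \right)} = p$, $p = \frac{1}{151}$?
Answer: $- \frac{3839777}{302} \approx -12715.0$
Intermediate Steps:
$b = - \frac{1653}{2}$ ($b = \left(- \frac{1}{2}\right) 1653 = - \frac{1653}{2} \approx -826.5$)
$p = \frac{1}{151} \approx 0.0066225$
$M{\left(w \right)} = -11 - w$ ($M{\left(w \right)} = 2 - \left(w + 13\right) = 2 - \left(13 + w\right) = -11 - w$)
$z{\left(U \right)} = \frac{1}{151}$
$F = - \frac{25429}{2}$ ($F = 2 - \frac{25433}{2} = - \frac{25429}{2} \approx -12715.0$)
$z{\left(M{\left(-1 \right)} \right)} + F = \frac{1}{151} - \frac{25429}{2} = - \frac{3839777}{302}$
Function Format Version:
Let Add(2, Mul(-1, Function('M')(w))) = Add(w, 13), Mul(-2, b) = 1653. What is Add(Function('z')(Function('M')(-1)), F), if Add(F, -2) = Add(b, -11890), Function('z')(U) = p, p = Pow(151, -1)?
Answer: Rational(-3839777, 302) ≈ -12715.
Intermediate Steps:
b = Rational(-1653, 2) (b = Mul(Rational(-1, 2), 1653) = Rational(-1653, 2) ≈ -826.50)
p = Rational(1, 151) ≈ 0.0066225
Function('M')(w) = Add(-11, Mul(-1, w)) (Function('M')(w) = Add(2, Mul(-1, Add(w, 13))) = Add(2, Mul(-1, Add(13, w))) = Add(2, Add(-13, Mul(-1, w))) = Add(-11, Mul(-1, w)))
Function('z')(U) = Rational(1, 151)
F = Rational(-25429, 2) (F = Add(2, Add(Rational(-1653, 2), -11890)) = Add(2, Rational(-25433, 2)) = Rational(-25429, 2) ≈ -12715.)
Add(Function('z')(Function('M')(-1)), F) = Add(Rational(1, 151), Rational(-25429, 2)) = Rational(-3839777, 302)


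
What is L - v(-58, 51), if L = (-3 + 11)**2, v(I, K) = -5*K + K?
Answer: 268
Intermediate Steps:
v(I, K) = -4*K
L = 64 (L = 8**2 = 64)
L - v(-58, 51) = 64 - (-4)*51 = 64 - 1*(-204) = 64 + 204 = 268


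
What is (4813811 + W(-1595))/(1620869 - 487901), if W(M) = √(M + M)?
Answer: 4813811/1132968 + I*√3190/1132968 ≈ 4.2488 + 4.9851e-5*I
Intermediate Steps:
W(M) = √2*√M (W(M) = √(2*M) = √2*√M)
(4813811 + W(-1595))/(1620869 - 487901) = (4813811 + √2*√(-1595))/(1620869 - 487901) = (4813811 + √2*(I*√1595))/1132968 = (4813811 + I*√3190)*(1/1132968) = 4813811/1132968 + I*√3190/1132968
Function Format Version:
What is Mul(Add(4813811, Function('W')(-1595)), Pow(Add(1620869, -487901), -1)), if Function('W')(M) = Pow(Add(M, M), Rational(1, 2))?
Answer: Add(Rational(4813811, 1132968), Mul(Rational(1, 1132968), I, Pow(3190, Rational(1, 2)))) ≈ Add(4.2488, Mul(4.9851e-5, I))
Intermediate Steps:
Function('W')(M) = Mul(Pow(2, Rational(1, 2)), Pow(M, Rational(1, 2))) (Function('W')(M) = Pow(Mul(2, M), Rational(1, 2)) = Mul(Pow(2, Rational(1, 2)), Pow(M, Rational(1, 2))))
Mul(Add(4813811, Function('W')(-1595)), Pow(Add(1620869, -487901), -1)) = Mul(Add(4813811, Mul(Pow(2, Rational(1, 2)), Pow(-1595, Rational(1, 2)))), Pow(Add(1620869, -487901), -1)) = Mul(Add(4813811, Mul(Pow(2, Rational(1, 2)), Mul(I, Pow(1595, Rational(1, 2))))), Pow(1132968, -1)) = Mul(Add(4813811, Mul(I, Pow(3190, Rational(1, 2)))), Rational(1, 1132968)) = Add(Rational(4813811, 1132968), Mul(Rational(1, 1132968), I, Pow(3190, Rational(1, 2))))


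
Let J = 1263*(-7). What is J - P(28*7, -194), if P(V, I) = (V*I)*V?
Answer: 7443863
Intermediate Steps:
J = -8841
P(V, I) = I*V**2 (P(V, I) = (I*V)*V = I*V**2)
J - P(28*7, -194) = -8841 - (-194)*(28*7)**2 = -8841 - (-194)*196**2 = -8841 - (-194)*38416 = -8841 - 1*(-7452704) = -8841 + 7452704 = 7443863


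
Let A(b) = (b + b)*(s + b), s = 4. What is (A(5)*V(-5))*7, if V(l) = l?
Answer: -3150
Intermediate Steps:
A(b) = 2*b*(4 + b) (A(b) = (b + b)*(4 + b) = (2*b)*(4 + b) = 2*b*(4 + b))
(A(5)*V(-5))*7 = ((2*5*(4 + 5))*(-5))*7 = ((2*5*9)*(-5))*7 = (90*(-5))*7 = -450*7 = -3150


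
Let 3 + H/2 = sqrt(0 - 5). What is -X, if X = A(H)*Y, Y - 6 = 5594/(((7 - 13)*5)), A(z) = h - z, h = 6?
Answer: 10828/5 - 5414*I*sqrt(5)/15 ≈ 2165.6 - 807.07*I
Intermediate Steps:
H = -6 + 2*I*sqrt(5) (H = -6 + 2*sqrt(0 - 5) = -6 + 2*sqrt(-5) = -6 + 2*(I*sqrt(5)) = -6 + 2*I*sqrt(5) ≈ -6.0 + 4.4721*I)
A(z) = 6 - z
Y = -2707/15 (Y = 6 + 5594/(((7 - 13)*5)) = 6 + 5594/((-6*5)) = 6 + 5594/(-30) = 6 + 5594*(-1/30) = 6 - 2797/15 = -2707/15 ≈ -180.47)
X = -10828/5 + 5414*I*sqrt(5)/15 (X = (6 - (-6 + 2*I*sqrt(5)))*(-2707/15) = (6 + (6 - 2*I*sqrt(5)))*(-2707/15) = (12 - 2*I*sqrt(5))*(-2707/15) = -10828/5 + 5414*I*sqrt(5)/15 ≈ -2165.6 + 807.07*I)
-X = -(-10828/5 + 5414*I*sqrt(5)/15) = 10828/5 - 5414*I*sqrt(5)/15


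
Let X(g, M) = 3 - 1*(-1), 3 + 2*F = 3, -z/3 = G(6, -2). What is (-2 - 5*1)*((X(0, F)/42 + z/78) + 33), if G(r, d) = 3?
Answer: -18007/78 ≈ -230.86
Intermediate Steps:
z = -9 (z = -3*3 = -9)
F = 0 (F = -3/2 + (½)*3 = -3/2 + 3/2 = 0)
X(g, M) = 4 (X(g, M) = 3 + 1 = 4)
(-2 - 5*1)*((X(0, F)/42 + z/78) + 33) = (-2 - 5*1)*((4/42 - 9/78) + 33) = (-2 - 5)*((4*(1/42) - 9*1/78) + 33) = -7*((2/21 - 3/26) + 33) = -7*(-11/546 + 33) = -7*18007/546 = -18007/78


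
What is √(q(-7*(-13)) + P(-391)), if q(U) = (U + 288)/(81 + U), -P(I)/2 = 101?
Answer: I*√1477695/86 ≈ 14.135*I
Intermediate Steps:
P(I) = -202 (P(I) = -2*101 = -202)
q(U) = (288 + U)/(81 + U)
√(q(-7*(-13)) + P(-391)) = √((288 - 7*(-13))/(81 - 7*(-13)) - 202) = √((288 + 91)/(81 + 91) - 202) = √(379/172 - 202) = √(-34365/172) = I*√1477695/86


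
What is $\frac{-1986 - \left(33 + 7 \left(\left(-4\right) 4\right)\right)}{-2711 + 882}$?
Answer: $\frac{1907}{1829} \approx 1.0426$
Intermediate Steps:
$\frac{-1986 - \left(33 + 7 \left(\left(-4\right) 4\right)\right)}{-2711 + 882} = \frac{-1986 - -79}{-1829} = \left(-1986 + \left(112 - 33\right)\right) \left(- \frac{1}{1829}\right) = \left(-1986 + 79\right) \left(- \frac{1}{1829}\right) = \left(-1907\right) \left(- \frac{1}{1829}\right) = \frac{1907}{1829}$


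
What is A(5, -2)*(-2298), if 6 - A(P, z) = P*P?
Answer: 43662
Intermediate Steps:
A(P, z) = 6 - P² (A(P, z) = 6 - P*P = 6 - P²)
A(5, -2)*(-2298) = (6 - 1*5²)*(-2298) = (6 - 1*25)*(-2298) = (6 - 25)*(-2298) = -19*(-2298) = 43662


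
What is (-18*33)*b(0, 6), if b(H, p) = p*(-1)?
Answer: 3564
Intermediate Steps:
b(H, p) = -p
(-18*33)*b(0, 6) = (-18*33)*(-1*6) = -594*(-6) = 3564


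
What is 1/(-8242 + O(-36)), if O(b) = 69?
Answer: -1/8173 ≈ -0.00012235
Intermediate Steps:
1/(-8242 + O(-36)) = 1/(-8242 + 69) = 1/(-8173) = -1/8173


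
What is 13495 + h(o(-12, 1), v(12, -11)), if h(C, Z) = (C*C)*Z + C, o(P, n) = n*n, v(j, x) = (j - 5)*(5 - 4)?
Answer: 13503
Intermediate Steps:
v(j, x) = -5 + j (v(j, x) = (-5 + j)*1 = -5 + j)
o(P, n) = n**2
h(C, Z) = C + Z*C**2 (h(C, Z) = C**2*Z + C = Z*C**2 + C = C + Z*C**2)
13495 + h(o(-12, 1), v(12, -11)) = 13495 + 1**2*(1 + 1**2*(-5 + 12)) = 13495 + 1*(1 + 1*7) = 13495 + 1*(1 + 7) = 13495 + 1*8 = 13495 + 8 = 13503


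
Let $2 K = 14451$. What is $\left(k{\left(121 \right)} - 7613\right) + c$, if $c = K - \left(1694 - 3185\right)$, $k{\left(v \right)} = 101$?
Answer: $\frac{2409}{2} \approx 1204.5$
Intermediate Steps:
$K = \frac{14451}{2}$ ($K = \frac{1}{2} \cdot 14451 = \frac{14451}{2} \approx 7225.5$)
$c = \frac{17433}{2}$ ($c = \frac{14451}{2} - \left(1694 - 3185\right) = \frac{14451}{2} - -1491 = \frac{14451}{2} + 1491 = \frac{17433}{2} \approx 8716.5$)
$\left(k{\left(121 \right)} - 7613\right) + c = \left(101 - 7613\right) + \frac{17433}{2} = -7512 + \frac{17433}{2} = \frac{2409}{2}$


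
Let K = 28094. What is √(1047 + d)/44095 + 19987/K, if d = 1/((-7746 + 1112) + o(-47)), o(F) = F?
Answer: 1817/2554 + √46733635086/294598695 ≈ 0.71217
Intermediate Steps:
d = -1/6681 (d = 1/((-7746 + 1112) - 47) = 1/(-6634 - 47) = 1/(-6681) = -1/6681 ≈ -0.00014968)
√(1047 + d)/44095 + 19987/K = √(1047 - 1/6681)/44095 + 19987/28094 = √(6995006/6681)*(1/44095) + 19987*(1/28094) = (√46733635086/6681)*(1/44095) + 1817/2554 = √46733635086/294598695 + 1817/2554 = 1817/2554 + √46733635086/294598695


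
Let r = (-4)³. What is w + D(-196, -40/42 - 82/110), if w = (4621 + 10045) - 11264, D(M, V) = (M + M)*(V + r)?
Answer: 4810666/165 ≈ 29156.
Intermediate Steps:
r = -64
D(M, V) = 2*M*(-64 + V) (D(M, V) = (M + M)*(V - 64) = (2*M)*(-64 + V) = 2*M*(-64 + V))
w = 3402 (w = 14666 - 11264 = 3402)
w + D(-196, -40/42 - 82/110) = 3402 + 2*(-196)*(-64 + (-40/42 - 82/110)) = 3402 + 2*(-196)*(-64 + (-40*1/42 - 82*1/110)) = 3402 + 2*(-196)*(-64 + (-20/21 - 41/55)) = 3402 + 2*(-196)*(-64 - 1961/1155) = 3402 + 2*(-196)*(-75881/1155) = 3402 + 4249336/165 = 4810666/165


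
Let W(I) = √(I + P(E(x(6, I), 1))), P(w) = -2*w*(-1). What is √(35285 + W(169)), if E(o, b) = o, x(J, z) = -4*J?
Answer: 4*√2206 ≈ 187.87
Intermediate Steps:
P(w) = 2*w
W(I) = √(-48 + I) (W(I) = √(I + 2*(-4*6)) = √(I + 2*(-24)) = √(I - 48) = √(-48 + I))
√(35285 + W(169)) = √(35285 + √(-48 + 169)) = √(35285 + √121) = √(35285 + 11) = √35296 = 4*√2206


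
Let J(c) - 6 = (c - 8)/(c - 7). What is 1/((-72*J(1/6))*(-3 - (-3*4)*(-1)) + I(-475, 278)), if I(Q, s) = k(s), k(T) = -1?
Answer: 41/316399 ≈ 0.00012958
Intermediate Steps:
I(Q, s) = -1
J(c) = 6 + (-8 + c)/(-7 + c) (J(c) = 6 + (c - 8)/(c - 7) = 6 + (-8 + c)/(-7 + c))
1/((-72*J(1/6))*(-3 - (-3*4)*(-1)) + I(-475, 278)) = 1/((-72*(-50 + 7/6)/(-7 + 1/6))*(-3 - (-3*4)*(-1)) - 1) = 1/((-72*(-50 + 7*(⅙))/(-7 + ⅙))*(-3 - (-12)*(-1)) - 1) = 1/((-72*(-50 + 7/6)/(-41/6))*(-3 - 1*12) - 1) = 1/((-(-432)*(-293)/(41*6))*(-3 - 12) - 1) = 1/(-72*293/41*(-15) - 1) = 1/(-21096/41*(-15) - 1) = 1/(316440/41 - 1) = 1/(316399/41) = 41/316399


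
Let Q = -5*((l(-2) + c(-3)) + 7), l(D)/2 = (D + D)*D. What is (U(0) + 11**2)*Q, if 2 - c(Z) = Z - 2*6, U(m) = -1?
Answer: -24000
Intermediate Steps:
c(Z) = 14 - Z (c(Z) = 2 - (Z - 2*6) = 2 - (Z - 12) = 2 - (-12 + Z) = 2 + (12 - Z) = 14 - Z)
l(D) = 4*D**2 (l(D) = 2*((D + D)*D) = 2*((2*D)*D) = 2*(2*D**2) = 4*D**2)
Q = -200 (Q = -5*((4*(-2)**2 + (14 - 1*(-3))) + 7) = -5*((4*4 + (14 + 3)) + 7) = -5*((16 + 17) + 7) = -5*(33 + 7) = -5*40 = -200)
(U(0) + 11**2)*Q = (-1 + 11**2)*(-200) = (-1 + 121)*(-200) = 120*(-200) = -24000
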